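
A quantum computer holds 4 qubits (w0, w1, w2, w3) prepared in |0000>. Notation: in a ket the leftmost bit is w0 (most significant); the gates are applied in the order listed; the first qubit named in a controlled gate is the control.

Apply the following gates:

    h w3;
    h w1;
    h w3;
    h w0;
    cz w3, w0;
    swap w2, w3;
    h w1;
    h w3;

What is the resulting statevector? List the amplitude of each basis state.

The final amplitudes are 1/2 on |0000>, 1/2 on |0001>, 1/2 on |1000>, 1/2 on |1001>, and 0 on every other basis state.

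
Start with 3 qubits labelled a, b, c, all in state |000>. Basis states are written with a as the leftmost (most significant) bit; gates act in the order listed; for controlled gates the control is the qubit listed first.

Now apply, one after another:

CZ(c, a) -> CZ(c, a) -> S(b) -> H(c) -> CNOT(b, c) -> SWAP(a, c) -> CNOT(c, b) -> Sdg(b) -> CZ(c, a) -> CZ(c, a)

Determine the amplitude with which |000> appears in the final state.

The final state's coefficient on |000> equals sqrt(2)/2.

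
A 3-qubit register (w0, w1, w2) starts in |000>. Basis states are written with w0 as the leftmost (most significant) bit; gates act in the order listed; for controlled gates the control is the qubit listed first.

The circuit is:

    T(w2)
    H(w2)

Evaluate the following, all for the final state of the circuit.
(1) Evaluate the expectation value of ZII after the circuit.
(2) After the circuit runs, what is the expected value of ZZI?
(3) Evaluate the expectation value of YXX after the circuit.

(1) The expectation value of ZII is 1.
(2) The observable ZZI averages to 1.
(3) The observable YXX averages to 0.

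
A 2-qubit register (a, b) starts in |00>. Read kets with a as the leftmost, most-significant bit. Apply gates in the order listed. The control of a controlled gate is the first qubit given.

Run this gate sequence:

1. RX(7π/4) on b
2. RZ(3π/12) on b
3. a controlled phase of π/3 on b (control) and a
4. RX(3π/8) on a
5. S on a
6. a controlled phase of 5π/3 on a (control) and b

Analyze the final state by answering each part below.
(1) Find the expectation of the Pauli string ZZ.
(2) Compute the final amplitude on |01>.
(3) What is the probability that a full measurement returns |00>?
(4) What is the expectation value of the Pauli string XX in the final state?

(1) The expectation value of ZZ is sqrt(4 - 2*sqrt(2))/4.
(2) |01> carries amplitude -sqrt(2 - sqrt(2))*exp(5*I*pi/8)*cos(3*pi/16)/2 in the final state.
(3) A full measurement returns |00> with probability (sqrt(2) + 2)*(sqrt(2 - sqrt(2)) + 2)/16.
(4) In the final state, XX has expectation -I*sqrt(1/2 - sqrt(2)/4)*sqrt(sqrt(2)/4 + 1/2)*exp(I*pi/12)*sin(3*pi/16)*cos(3*pi/16) - I*sqrt(1/2 - sqrt(2)/4)*sqrt(sqrt(2)/4 + 1/2)*exp(-I*pi/4)*sin(3*pi/16)*cos(3*pi/16) + I*sqrt(1/2 - sqrt(2)/4)*sqrt(sqrt(2)/4 + 1/2)*exp(I*pi/4)*sin(3*pi/16)*cos(3*pi/16) + I*sqrt(1/2 - sqrt(2)/4)*sqrt(sqrt(2)/4 + 1/2)*exp(-I*pi/12)*sin(3*pi/16)*cos(3*pi/16).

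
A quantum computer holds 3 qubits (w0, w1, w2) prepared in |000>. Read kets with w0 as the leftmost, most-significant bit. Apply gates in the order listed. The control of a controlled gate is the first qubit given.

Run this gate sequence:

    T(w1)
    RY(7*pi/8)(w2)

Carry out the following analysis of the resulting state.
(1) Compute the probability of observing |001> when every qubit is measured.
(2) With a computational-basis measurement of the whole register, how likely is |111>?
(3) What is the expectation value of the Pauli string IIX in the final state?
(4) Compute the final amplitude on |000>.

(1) A full measurement returns |001> with probability sin(7*pi/16)**2.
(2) The probability of measuring |111> is 0.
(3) The expectation value of IIX is sqrt(2 - sqrt(2))/2.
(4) The amplitude on |000> is cos(7*pi/16).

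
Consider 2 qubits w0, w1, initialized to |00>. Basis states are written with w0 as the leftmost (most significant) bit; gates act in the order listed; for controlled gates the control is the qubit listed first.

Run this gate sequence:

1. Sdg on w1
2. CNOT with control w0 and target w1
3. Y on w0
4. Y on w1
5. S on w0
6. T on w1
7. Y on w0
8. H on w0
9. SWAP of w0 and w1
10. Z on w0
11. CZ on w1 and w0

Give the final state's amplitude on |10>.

The amplitude on |10> is sqrt(2)*exp(I*pi/4)/2.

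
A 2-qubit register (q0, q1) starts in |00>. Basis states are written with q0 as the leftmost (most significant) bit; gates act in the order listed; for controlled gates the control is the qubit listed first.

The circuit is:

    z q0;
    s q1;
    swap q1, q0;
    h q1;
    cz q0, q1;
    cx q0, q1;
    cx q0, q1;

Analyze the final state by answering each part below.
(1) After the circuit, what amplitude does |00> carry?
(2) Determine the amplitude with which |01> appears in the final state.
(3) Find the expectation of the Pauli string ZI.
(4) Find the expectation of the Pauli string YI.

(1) |00> carries amplitude sqrt(2)/2 in the final state.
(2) |01> carries amplitude sqrt(2)/2 in the final state.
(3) The observable ZI averages to 1.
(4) In the final state, YI has expectation 0.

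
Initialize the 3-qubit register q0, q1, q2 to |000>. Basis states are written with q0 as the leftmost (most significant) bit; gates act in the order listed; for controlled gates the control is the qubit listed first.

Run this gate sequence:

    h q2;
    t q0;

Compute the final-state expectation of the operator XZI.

The observable XZI averages to 0.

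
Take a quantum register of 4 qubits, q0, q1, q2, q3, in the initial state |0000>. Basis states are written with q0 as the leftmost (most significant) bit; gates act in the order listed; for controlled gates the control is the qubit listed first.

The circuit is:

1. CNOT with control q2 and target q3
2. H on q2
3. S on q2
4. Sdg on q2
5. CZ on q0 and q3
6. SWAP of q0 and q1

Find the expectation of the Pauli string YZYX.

In the final state, YZYX has expectation 0. Key observation: gates 3-4 undo each other exactly, leaving only the rest of the circuit to track.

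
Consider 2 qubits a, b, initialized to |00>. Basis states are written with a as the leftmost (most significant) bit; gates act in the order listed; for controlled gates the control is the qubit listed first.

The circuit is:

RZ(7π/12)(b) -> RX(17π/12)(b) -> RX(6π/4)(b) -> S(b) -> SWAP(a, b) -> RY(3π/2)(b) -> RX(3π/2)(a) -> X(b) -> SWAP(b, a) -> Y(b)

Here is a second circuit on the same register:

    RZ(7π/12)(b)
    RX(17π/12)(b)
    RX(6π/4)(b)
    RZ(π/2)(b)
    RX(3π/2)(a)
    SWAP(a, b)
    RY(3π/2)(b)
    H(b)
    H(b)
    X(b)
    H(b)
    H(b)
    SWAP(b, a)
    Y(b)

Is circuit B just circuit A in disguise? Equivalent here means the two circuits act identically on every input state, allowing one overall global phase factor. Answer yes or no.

No — the two circuits implement different unitaries, even allowing a global phase.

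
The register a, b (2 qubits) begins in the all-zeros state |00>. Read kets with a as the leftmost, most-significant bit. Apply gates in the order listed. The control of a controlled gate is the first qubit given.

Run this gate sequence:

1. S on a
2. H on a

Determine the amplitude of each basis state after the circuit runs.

After the circuit, the state carries amplitude sqrt(2)/2 on |00>, 0 on |01>, sqrt(2)/2 on |10>, 0 on |11>.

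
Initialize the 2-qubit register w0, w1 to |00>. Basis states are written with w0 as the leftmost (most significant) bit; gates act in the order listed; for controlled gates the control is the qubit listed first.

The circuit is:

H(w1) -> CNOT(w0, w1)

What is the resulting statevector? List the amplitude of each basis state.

The resulting statevector has amplitude sqrt(2)/2 on |00>, sqrt(2)/2 on |01>, 0 on |10>, 0 on |11>.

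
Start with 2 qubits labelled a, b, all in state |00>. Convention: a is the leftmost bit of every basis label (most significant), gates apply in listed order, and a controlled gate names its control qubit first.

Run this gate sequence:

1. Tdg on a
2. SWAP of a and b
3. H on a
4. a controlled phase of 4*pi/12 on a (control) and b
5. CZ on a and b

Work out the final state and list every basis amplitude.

After the circuit, the state carries amplitude sqrt(2)/2 on |00>, 0 on |01>, sqrt(2)/2 on |10>, 0 on |11>.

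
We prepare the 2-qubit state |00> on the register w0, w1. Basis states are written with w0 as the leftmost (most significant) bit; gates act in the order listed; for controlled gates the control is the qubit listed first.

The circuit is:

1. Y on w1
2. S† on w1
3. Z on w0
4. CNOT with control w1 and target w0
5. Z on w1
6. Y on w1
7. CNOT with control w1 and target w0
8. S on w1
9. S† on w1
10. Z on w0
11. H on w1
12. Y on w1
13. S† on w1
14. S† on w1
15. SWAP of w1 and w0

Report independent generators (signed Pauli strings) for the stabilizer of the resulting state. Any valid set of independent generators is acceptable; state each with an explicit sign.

The final state is stabilized by the group generated by +XI, -IZ; other independent generating sets are equally valid. Key observation: gates 8-9 undo each other exactly, leaving only the rest of the circuit to track.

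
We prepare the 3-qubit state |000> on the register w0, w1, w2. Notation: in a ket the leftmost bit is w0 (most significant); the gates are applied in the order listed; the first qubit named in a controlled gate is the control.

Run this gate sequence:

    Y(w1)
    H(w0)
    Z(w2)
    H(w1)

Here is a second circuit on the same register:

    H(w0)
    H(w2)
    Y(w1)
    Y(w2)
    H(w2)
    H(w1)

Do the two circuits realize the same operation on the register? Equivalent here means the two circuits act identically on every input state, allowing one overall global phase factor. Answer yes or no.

No: there is an input state on which the two circuits produce genuinely different outputs (not merely differing by a phase).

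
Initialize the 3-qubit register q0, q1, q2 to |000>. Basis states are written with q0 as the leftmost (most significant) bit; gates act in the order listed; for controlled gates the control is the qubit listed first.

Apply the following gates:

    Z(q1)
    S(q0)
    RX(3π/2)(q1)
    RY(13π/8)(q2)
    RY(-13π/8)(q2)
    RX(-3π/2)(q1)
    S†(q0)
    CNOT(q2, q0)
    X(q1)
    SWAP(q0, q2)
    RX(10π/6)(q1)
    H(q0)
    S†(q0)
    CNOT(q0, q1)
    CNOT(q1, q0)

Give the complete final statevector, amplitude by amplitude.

The final amplitudes are -sqrt(2)*I/4 on |000>, 0 on |001>, -sqrt(2)/4 on |010>, 0 on |011>, sqrt(6)*I/4 on |100>, 0 on |101>, -sqrt(6)/4 on |110>, 0 on |111>. Key observation: the block from step 2 through step 7 cancels to the identity and can be dropped.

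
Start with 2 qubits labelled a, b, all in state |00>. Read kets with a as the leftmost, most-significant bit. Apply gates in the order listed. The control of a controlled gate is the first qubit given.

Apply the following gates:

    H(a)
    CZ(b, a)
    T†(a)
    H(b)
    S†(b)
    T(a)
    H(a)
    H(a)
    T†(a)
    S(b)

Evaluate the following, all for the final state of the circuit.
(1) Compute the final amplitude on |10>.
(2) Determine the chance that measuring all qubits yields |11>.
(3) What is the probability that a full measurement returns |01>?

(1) The final state's coefficient on |10> equals -exp(3*I*pi/4)/2. Key observation: gates 5-10 undo each other exactly, leaving only the rest of the circuit to track.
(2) Outcome |11> occurs with probability 1/4.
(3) The probability of measuring |01> is 1/4.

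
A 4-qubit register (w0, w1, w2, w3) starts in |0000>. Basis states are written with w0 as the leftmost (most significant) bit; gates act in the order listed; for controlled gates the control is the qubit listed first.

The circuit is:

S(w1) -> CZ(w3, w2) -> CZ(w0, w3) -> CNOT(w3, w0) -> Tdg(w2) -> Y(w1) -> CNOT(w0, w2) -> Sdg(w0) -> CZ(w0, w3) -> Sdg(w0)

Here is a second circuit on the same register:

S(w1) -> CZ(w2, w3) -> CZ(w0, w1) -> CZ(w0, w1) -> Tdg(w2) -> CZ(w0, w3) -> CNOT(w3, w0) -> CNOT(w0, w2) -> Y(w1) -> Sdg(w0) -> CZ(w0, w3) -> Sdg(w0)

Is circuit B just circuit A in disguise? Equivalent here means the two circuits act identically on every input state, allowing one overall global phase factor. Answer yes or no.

Yes — the two circuits implement the same unitary up to a global phase.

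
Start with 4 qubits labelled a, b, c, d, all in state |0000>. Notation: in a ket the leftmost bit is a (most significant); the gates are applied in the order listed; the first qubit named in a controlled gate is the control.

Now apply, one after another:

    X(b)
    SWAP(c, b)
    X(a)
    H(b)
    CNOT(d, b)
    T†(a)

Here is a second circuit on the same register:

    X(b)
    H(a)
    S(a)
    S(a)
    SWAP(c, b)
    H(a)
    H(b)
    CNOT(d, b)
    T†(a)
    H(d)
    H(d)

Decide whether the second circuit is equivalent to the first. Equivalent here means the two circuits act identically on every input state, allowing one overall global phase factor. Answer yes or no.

Yes, they are equivalent — the unitaries differ by at most a global phase.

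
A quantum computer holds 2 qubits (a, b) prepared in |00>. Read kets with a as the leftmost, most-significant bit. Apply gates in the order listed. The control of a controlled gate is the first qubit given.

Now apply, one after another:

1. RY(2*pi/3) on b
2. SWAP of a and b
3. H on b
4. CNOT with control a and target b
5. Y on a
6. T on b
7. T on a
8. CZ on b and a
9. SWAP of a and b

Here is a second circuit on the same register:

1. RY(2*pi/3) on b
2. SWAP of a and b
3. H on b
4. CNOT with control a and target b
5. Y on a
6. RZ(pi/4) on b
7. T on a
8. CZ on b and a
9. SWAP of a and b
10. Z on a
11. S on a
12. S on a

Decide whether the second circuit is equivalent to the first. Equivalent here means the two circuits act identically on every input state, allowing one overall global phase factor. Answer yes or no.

Yes: on every input state the two circuits agree up to one overall phase factor.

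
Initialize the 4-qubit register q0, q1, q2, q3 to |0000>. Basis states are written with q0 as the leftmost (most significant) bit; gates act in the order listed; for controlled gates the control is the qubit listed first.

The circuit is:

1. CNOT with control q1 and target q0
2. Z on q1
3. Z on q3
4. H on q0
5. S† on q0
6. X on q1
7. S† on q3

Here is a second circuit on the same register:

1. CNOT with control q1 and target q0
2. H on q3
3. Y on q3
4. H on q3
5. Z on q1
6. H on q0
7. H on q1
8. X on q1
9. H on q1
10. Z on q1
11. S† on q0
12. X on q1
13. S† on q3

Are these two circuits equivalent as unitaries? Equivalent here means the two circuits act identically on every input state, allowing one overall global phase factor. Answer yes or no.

No, they are not equivalent — no single phase factor reconciles the two unitaries.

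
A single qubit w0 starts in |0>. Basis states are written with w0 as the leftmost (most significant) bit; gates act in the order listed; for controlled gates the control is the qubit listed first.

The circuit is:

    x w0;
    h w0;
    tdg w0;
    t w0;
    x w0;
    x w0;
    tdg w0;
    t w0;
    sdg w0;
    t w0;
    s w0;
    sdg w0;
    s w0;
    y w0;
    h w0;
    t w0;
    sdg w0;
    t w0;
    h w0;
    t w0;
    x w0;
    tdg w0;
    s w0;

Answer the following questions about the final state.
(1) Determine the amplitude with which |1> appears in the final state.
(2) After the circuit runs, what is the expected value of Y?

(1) The amplitude on |1> is -sqrt(2)/2. Key observation: gates 3-8 undo each other exactly, leaving only the rest of the circuit to track.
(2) The observable Y averages to sqrt(2)/2.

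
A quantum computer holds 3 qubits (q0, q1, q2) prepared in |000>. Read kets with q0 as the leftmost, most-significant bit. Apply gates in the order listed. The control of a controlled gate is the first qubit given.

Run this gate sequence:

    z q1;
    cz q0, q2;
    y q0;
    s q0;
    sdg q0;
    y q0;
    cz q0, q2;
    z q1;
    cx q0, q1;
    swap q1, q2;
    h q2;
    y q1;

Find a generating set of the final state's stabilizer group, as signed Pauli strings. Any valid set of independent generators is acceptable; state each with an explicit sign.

One valid set of independent stabilizer generators is +IIX, +ZII, -IZI (any independent generating set of the same group is equally correct).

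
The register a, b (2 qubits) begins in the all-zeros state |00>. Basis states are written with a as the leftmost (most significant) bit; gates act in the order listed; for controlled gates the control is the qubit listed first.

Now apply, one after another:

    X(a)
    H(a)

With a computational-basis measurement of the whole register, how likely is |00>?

The probability of measuring |00> is 1/2.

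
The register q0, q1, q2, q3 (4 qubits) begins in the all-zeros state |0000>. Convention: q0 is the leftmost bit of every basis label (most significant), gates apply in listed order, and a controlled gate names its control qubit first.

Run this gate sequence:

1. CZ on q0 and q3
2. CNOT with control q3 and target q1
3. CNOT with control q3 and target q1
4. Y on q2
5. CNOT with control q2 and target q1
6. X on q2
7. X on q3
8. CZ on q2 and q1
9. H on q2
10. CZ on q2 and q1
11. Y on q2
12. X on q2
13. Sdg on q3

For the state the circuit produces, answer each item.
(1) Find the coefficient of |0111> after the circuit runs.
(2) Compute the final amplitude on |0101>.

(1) The amplitude on |0111> is sqrt(2)*I/2. Key observation: steps 2-3 multiply out to the identity, so the circuit reduces to the remaining gates.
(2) The amplitude on |0101> is sqrt(2)*I/2.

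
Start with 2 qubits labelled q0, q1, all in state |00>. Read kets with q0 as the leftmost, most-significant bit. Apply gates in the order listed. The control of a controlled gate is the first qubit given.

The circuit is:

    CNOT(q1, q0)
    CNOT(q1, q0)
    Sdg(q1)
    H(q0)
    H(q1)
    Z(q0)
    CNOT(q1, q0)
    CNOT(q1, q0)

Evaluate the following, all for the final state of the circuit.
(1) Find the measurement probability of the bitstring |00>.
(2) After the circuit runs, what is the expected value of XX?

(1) The probability of measuring |00> is 1/4.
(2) The observable XX averages to -1.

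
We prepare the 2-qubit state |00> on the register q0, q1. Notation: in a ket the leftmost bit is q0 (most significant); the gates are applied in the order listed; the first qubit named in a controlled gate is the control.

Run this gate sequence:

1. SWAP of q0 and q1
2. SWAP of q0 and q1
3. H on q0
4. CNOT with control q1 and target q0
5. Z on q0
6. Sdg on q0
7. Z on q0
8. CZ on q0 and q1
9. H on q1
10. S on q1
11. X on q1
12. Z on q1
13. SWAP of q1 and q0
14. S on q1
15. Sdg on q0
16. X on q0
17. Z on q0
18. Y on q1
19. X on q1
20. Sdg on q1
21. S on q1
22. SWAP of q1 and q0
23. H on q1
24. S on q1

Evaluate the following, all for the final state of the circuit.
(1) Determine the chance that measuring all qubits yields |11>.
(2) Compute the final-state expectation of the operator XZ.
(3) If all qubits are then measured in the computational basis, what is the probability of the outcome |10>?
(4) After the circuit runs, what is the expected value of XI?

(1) Outcome |11> occurs with probability 1/2.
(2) The expectation value of XZ is 1.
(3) The probability of measuring |10> is 0.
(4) In the final state, XI has expectation -1.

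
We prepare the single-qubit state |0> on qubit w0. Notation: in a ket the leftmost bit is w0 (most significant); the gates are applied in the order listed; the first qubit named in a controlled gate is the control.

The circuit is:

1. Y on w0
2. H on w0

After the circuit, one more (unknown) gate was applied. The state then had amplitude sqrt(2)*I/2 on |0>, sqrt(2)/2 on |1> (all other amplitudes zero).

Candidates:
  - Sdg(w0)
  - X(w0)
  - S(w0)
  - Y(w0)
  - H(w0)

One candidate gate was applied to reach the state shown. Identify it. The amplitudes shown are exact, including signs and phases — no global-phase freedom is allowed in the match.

The applied gate was S(w0).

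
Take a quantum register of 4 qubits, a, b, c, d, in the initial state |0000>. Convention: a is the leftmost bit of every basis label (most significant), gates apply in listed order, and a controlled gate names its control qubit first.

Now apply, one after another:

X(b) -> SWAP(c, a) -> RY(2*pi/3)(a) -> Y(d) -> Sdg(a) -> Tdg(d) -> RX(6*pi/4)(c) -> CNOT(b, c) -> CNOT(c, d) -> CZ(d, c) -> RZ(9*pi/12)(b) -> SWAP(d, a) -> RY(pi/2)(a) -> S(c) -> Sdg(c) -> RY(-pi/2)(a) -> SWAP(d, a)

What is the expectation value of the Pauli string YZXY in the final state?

The observable YZXY averages to sqrt(3)/2. Key observation: gates 12-17 undo each other exactly, leaving only the rest of the circuit to track.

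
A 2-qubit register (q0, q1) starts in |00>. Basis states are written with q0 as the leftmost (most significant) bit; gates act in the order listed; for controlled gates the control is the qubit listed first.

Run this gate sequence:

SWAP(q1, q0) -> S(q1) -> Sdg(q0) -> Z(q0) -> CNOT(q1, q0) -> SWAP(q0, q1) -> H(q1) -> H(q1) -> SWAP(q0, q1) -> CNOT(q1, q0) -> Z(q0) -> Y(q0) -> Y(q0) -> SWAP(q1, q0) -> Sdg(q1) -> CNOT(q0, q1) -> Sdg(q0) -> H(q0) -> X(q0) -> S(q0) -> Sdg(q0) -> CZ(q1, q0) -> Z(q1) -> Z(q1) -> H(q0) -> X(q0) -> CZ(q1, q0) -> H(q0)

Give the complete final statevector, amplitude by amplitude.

After the circuit, the state carries amplitude sqrt(2)/2 on |00>, 0 on |01>, -sqrt(2)/2 on |10>, 0 on |11>.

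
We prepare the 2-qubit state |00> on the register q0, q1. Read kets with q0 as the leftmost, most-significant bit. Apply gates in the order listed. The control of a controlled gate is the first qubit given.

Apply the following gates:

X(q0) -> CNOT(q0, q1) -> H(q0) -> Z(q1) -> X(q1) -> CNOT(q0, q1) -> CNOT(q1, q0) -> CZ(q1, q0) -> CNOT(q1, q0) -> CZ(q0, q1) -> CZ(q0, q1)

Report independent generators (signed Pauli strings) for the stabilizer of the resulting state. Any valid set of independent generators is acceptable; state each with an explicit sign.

The stabilizer group can be generated by -XX, +ZZ, among other valid generating sets.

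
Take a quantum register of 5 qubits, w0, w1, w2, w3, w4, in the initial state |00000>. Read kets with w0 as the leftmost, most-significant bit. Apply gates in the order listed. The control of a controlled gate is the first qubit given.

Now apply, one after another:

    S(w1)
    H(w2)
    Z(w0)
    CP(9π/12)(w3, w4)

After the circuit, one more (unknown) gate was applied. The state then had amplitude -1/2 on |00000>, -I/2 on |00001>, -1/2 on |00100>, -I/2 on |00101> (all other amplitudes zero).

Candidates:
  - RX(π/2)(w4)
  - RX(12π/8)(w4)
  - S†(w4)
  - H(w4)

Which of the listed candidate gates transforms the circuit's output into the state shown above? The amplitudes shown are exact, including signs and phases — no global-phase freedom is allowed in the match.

The applied gate was RX(12π/8)(w4).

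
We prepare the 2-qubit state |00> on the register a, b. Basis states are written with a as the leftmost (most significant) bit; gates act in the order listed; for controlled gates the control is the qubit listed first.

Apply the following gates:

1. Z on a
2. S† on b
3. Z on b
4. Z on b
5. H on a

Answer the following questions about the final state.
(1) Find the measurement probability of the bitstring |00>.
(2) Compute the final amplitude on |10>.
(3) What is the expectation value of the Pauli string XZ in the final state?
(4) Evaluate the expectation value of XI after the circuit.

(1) Outcome |00> occurs with probability 1/2.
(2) The final state's coefficient on |10> equals sqrt(2)/2.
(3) The expectation value of XZ is 1.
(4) In the final state, XI has expectation 1.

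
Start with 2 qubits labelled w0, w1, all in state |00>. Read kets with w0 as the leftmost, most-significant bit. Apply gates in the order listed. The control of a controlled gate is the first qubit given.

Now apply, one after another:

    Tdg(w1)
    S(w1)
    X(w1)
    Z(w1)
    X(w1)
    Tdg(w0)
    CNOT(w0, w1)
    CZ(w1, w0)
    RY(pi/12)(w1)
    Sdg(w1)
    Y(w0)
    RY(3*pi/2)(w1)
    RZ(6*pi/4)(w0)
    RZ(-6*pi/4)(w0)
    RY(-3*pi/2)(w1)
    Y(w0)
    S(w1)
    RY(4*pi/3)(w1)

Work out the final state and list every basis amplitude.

The resulting statevector has amplitude -sqrt(2 - sqrt(2))/4 + sqrt(3*sqrt(2) + 6)/4 on |00>, -sqrt(sqrt(2) + 2)/4 - sqrt(6 - 3*sqrt(2))/4 on |01>, 0 on |10>, 0 on |11>. Key observation: gates 10-17 undo each other exactly, leaving only the rest of the circuit to track.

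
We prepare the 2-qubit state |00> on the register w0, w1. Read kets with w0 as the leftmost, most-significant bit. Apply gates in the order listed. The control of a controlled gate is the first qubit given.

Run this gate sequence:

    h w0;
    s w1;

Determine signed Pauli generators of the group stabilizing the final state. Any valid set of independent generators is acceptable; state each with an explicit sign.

The final state is stabilized by the group generated by +XI, +IZ; other independent generating sets are equally valid.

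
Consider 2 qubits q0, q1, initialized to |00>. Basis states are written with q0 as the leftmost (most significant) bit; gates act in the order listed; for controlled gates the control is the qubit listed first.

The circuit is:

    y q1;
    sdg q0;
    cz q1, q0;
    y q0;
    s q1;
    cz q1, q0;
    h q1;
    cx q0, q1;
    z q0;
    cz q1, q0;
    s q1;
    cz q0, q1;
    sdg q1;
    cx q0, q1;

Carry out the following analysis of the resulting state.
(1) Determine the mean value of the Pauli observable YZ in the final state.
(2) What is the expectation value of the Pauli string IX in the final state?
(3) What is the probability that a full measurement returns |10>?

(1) The observable YZ averages to 0.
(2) In the final state, IX has expectation -1.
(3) A full measurement returns |10> with probability 1/2.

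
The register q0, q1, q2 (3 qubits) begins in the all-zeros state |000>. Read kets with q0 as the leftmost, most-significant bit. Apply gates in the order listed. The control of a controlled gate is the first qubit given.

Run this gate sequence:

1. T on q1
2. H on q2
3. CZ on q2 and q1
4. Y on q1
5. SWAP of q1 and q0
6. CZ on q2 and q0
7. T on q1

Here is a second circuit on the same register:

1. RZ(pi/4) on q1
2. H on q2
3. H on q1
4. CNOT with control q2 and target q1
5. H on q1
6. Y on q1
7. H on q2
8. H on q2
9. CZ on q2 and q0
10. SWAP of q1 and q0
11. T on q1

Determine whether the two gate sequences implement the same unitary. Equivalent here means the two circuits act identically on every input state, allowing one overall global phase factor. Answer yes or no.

No: there is an input state on which the two circuits produce genuinely different outputs (not merely differing by a phase).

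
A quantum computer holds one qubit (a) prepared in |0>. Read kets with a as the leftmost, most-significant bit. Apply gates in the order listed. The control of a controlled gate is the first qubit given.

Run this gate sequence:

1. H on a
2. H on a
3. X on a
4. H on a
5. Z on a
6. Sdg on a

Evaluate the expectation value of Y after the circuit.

In the final state, Y has expectation -1. Key observation: gates 2-5 undo each other exactly, leaving only the rest of the circuit to track.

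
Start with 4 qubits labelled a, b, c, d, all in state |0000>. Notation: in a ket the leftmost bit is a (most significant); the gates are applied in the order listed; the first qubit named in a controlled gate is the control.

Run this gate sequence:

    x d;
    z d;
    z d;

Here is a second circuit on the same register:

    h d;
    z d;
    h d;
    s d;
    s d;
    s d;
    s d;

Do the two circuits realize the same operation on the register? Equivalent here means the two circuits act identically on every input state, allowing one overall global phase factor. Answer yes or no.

Yes — the two circuits implement the same unitary up to a global phase.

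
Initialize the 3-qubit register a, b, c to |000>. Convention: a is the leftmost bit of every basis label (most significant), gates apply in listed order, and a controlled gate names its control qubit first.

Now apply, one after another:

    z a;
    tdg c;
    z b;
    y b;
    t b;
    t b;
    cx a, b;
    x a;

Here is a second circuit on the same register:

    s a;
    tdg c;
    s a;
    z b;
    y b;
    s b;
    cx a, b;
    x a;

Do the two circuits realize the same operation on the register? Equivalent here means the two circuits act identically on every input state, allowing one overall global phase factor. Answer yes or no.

Yes — the two circuits implement the same unitary up to a global phase.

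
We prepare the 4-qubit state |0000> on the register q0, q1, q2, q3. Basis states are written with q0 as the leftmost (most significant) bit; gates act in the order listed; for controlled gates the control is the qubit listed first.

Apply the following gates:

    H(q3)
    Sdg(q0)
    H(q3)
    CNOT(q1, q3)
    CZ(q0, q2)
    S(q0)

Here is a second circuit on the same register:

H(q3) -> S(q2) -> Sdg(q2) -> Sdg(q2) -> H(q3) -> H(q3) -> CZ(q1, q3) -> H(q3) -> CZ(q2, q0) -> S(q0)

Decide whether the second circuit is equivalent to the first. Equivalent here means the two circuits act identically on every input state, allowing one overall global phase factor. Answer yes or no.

No: there is an input state on which the two circuits produce genuinely different outputs (not merely differing by a phase).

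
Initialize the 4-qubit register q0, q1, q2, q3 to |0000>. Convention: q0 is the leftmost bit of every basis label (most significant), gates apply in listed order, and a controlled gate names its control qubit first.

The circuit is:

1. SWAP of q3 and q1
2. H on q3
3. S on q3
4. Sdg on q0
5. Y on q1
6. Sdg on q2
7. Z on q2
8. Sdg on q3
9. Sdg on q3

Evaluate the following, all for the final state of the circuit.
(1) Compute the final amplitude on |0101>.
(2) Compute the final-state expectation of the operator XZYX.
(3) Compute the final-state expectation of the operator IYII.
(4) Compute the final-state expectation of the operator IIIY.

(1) |0101> carries amplitude sqrt(2)/2 in the final state.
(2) The expectation value of XZYX is 0.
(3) In the final state, IYII has expectation 0.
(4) The expectation value of IIIY is -1.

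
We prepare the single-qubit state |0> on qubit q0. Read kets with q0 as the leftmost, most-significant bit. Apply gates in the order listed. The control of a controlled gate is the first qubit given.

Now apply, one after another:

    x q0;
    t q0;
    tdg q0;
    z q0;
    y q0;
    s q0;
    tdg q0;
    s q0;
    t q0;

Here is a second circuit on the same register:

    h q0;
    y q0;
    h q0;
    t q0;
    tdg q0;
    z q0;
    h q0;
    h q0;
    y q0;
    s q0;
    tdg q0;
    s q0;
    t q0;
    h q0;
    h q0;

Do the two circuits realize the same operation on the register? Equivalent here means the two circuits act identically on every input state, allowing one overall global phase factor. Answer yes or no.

No, they are not equivalent — no single phase factor reconciles the two unitaries.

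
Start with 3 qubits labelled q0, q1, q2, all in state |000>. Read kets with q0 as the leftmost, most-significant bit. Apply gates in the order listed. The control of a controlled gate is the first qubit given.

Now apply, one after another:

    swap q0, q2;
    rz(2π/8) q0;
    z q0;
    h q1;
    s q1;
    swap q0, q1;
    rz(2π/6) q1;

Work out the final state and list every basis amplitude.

The resulting statevector has amplitude -sqrt(2)*exp(17*I*pi/24)/2 on |000>, sqrt(2)*exp(5*I*pi/24)/2 on |100>, and 0 on every other basis state.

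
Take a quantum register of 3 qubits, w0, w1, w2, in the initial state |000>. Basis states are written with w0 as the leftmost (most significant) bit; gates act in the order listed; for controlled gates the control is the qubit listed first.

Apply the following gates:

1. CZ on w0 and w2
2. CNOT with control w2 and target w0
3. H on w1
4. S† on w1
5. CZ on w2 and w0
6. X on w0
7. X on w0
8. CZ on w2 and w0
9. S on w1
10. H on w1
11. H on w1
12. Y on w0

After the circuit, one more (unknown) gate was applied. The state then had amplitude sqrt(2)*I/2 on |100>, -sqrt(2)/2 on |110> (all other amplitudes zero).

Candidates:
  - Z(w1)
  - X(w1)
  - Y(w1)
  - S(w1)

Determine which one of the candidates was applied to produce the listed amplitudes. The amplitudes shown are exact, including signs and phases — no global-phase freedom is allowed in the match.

It was S(w1) that produced the state shown. Key observation: the block from step 3 through step 10 cancels to the identity and can be dropped.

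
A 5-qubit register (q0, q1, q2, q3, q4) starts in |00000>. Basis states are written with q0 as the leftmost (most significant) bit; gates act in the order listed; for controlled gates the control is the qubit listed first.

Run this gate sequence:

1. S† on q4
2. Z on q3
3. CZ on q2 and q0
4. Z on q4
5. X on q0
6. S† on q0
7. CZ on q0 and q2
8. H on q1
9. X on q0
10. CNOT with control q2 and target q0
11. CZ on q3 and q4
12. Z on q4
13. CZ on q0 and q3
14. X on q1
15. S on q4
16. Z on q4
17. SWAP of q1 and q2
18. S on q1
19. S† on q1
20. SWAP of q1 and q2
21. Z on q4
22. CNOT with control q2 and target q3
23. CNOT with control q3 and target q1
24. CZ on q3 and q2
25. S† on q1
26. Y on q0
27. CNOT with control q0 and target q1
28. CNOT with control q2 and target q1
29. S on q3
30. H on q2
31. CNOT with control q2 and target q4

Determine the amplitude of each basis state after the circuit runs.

The final amplitudes are -I/2 on |10000>, -I/2 on |10101>, 1/2 on |11000>, 1/2 on |11101>, and 0 on every other basis state. Key observation: the block from step 16 through step 21 cancels to the identity and can be dropped.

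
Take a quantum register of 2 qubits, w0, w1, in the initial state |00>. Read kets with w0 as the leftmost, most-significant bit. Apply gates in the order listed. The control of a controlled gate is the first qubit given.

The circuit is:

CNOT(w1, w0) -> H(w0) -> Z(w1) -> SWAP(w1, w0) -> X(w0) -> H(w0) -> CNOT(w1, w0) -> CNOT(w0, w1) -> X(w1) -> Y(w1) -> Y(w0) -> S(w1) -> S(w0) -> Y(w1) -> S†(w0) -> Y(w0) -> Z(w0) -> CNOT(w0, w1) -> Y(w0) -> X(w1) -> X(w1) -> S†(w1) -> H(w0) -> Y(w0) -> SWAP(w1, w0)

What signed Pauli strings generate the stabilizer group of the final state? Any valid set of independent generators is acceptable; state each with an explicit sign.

The final state is stabilized by the group generated by +YZ, +ZY; other independent generating sets are equally valid.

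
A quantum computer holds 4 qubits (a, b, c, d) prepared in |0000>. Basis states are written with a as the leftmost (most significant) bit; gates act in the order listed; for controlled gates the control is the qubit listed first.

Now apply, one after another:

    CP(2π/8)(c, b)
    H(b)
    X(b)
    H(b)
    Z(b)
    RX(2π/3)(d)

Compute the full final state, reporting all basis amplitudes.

The resulting statevector has amplitude 1/2 on |0000>, -sqrt(3)*I/2 on |0001>, and 0 on every other basis state.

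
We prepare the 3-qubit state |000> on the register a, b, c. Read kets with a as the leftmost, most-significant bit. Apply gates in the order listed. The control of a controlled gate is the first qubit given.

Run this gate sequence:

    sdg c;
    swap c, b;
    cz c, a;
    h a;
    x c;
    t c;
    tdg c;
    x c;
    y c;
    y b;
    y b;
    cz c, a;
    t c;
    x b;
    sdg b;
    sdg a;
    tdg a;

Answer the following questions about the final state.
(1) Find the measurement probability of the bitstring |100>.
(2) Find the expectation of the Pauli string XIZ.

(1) The probability of measuring |100> is 0. Key observation: the block from step 5 through step 8 cancels to the identity and can be dropped.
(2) In the final state, XIZ has expectation -sqrt(2)/2.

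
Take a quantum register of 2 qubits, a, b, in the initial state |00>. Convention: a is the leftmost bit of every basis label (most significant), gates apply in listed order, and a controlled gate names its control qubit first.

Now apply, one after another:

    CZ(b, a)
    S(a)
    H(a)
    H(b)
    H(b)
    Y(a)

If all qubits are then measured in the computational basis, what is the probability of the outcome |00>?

Outcome |00> occurs with probability 1/2. Key observation: gates 4-5 undo each other exactly, leaving only the rest of the circuit to track.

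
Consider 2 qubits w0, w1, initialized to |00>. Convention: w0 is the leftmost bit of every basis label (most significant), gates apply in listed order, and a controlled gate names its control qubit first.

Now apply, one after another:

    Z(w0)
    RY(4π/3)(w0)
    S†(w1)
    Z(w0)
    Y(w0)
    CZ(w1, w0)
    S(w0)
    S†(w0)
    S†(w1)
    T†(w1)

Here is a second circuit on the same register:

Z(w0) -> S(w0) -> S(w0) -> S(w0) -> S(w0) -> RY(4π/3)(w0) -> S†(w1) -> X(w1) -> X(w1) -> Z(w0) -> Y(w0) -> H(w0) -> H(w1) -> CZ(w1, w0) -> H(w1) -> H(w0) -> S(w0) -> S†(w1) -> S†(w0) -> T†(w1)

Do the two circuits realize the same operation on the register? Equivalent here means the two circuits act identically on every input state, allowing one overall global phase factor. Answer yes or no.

No — the two circuits implement different unitaries, even allowing a global phase.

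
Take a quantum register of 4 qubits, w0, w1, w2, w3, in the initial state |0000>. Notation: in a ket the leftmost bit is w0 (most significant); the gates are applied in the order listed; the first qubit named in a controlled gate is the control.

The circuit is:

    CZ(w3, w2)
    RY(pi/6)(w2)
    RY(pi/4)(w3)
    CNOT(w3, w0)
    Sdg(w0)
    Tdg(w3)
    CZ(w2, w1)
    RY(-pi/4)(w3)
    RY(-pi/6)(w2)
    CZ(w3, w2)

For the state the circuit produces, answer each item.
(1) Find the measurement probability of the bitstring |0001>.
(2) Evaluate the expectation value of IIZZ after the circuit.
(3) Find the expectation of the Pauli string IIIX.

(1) The probability of measuring |0001> is 1/8.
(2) In the final state, IIZZ has expectation 1/2.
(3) The expectation value of IIIX is -1/2.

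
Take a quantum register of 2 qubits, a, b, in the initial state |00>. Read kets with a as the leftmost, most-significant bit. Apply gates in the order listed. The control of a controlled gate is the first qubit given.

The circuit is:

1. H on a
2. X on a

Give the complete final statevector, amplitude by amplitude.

After the circuit, the state carries amplitude sqrt(2)/2 on |00>, 0 on |01>, sqrt(2)/2 on |10>, 0 on |11>.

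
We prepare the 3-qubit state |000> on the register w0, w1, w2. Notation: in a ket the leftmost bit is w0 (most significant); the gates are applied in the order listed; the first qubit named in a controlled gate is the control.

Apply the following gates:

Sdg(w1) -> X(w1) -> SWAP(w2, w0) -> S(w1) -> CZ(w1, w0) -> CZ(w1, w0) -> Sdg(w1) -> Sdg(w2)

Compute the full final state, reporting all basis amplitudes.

The resulting statevector has amplitude 1 on |010>, and 0 on every other basis state. Key observation: steps 4-7 multiply out to the identity, so the circuit reduces to the remaining gates.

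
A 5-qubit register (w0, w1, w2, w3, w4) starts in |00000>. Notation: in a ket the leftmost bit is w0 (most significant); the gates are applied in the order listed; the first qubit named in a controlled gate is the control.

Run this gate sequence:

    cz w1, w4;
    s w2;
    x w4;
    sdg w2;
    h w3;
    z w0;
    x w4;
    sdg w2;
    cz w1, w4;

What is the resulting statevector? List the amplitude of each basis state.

The resulting statevector has amplitude sqrt(2)/2 on |00000>, sqrt(2)/2 on |00010>, and 0 on every other basis state.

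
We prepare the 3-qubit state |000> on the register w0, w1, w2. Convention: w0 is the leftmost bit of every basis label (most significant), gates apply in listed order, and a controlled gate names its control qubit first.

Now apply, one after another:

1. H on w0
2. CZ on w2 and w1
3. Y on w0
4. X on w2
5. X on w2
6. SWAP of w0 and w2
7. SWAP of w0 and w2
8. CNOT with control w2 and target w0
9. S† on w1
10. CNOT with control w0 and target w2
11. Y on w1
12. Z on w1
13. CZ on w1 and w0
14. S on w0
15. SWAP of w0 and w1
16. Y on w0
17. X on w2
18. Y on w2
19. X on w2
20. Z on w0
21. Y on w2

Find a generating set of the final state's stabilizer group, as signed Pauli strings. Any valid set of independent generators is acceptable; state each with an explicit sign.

The stabilizer group can be generated by +IXY, +ZII, +IZZ, among other valid generating sets.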